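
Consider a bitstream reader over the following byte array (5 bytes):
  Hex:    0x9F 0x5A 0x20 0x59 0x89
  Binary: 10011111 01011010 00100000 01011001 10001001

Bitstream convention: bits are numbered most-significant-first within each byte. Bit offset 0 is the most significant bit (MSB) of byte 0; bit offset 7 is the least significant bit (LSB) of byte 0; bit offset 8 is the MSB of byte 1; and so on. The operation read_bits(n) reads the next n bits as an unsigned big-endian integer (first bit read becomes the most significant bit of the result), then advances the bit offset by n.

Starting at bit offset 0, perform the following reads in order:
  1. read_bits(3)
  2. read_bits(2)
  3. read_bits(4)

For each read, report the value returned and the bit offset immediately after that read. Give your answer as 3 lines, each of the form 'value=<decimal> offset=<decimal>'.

Read 1: bits[0:3] width=3 -> value=4 (bin 100); offset now 3 = byte 0 bit 3; 37 bits remain
Read 2: bits[3:5] width=2 -> value=3 (bin 11); offset now 5 = byte 0 bit 5; 35 bits remain
Read 3: bits[5:9] width=4 -> value=14 (bin 1110); offset now 9 = byte 1 bit 1; 31 bits remain

Answer: value=4 offset=3
value=3 offset=5
value=14 offset=9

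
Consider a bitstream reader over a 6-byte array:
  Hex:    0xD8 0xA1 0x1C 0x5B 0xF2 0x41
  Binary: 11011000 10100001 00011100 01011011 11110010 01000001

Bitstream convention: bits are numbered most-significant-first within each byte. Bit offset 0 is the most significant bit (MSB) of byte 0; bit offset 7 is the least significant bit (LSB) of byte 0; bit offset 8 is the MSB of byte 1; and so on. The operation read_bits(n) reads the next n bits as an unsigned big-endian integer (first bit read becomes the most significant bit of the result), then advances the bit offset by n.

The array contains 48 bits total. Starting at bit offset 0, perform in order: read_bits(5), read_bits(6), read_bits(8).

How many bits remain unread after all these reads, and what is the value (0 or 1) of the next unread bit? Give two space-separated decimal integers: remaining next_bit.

Answer: 29 1

Derivation:
Read 1: bits[0:5] width=5 -> value=27 (bin 11011); offset now 5 = byte 0 bit 5; 43 bits remain
Read 2: bits[5:11] width=6 -> value=5 (bin 000101); offset now 11 = byte 1 bit 3; 37 bits remain
Read 3: bits[11:19] width=8 -> value=8 (bin 00001000); offset now 19 = byte 2 bit 3; 29 bits remain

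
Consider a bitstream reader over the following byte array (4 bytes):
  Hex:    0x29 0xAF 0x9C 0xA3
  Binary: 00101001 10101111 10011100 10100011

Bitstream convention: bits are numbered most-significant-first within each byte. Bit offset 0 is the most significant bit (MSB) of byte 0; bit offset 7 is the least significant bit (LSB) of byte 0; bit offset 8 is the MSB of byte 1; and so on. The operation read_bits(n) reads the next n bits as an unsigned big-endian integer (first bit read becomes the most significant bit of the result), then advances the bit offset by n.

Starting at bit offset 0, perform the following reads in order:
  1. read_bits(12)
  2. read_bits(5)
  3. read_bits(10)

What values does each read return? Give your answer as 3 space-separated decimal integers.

Read 1: bits[0:12] width=12 -> value=666 (bin 001010011010); offset now 12 = byte 1 bit 4; 20 bits remain
Read 2: bits[12:17] width=5 -> value=31 (bin 11111); offset now 17 = byte 2 bit 1; 15 bits remain
Read 3: bits[17:27] width=10 -> value=229 (bin 0011100101); offset now 27 = byte 3 bit 3; 5 bits remain

Answer: 666 31 229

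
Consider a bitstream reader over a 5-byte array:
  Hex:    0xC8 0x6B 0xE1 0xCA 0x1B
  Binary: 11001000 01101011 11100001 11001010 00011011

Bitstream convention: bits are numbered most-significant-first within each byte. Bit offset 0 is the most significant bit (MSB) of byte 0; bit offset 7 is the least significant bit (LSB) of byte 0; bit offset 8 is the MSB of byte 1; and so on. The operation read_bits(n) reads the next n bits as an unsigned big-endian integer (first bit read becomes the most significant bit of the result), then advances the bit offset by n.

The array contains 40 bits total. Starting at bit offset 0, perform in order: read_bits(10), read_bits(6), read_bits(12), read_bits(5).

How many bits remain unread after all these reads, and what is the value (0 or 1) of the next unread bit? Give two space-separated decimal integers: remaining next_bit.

Answer: 7 0

Derivation:
Read 1: bits[0:10] width=10 -> value=801 (bin 1100100001); offset now 10 = byte 1 bit 2; 30 bits remain
Read 2: bits[10:16] width=6 -> value=43 (bin 101011); offset now 16 = byte 2 bit 0; 24 bits remain
Read 3: bits[16:28] width=12 -> value=3612 (bin 111000011100); offset now 28 = byte 3 bit 4; 12 bits remain
Read 4: bits[28:33] width=5 -> value=20 (bin 10100); offset now 33 = byte 4 bit 1; 7 bits remain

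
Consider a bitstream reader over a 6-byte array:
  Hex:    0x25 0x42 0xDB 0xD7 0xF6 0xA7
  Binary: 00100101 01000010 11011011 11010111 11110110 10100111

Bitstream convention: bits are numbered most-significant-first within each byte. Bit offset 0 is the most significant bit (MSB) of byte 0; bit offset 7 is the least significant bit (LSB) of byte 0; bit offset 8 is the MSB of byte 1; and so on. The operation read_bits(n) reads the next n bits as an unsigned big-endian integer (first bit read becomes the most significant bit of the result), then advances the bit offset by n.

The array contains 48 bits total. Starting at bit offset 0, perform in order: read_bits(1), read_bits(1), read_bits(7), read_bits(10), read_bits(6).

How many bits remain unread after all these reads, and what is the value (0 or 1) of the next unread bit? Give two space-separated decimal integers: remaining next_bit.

Read 1: bits[0:1] width=1 -> value=0 (bin 0); offset now 1 = byte 0 bit 1; 47 bits remain
Read 2: bits[1:2] width=1 -> value=0 (bin 0); offset now 2 = byte 0 bit 2; 46 bits remain
Read 3: bits[2:9] width=7 -> value=74 (bin 1001010); offset now 9 = byte 1 bit 1; 39 bits remain
Read 4: bits[9:19] width=10 -> value=534 (bin 1000010110); offset now 19 = byte 2 bit 3; 29 bits remain
Read 5: bits[19:25] width=6 -> value=55 (bin 110111); offset now 25 = byte 3 bit 1; 23 bits remain

Answer: 23 1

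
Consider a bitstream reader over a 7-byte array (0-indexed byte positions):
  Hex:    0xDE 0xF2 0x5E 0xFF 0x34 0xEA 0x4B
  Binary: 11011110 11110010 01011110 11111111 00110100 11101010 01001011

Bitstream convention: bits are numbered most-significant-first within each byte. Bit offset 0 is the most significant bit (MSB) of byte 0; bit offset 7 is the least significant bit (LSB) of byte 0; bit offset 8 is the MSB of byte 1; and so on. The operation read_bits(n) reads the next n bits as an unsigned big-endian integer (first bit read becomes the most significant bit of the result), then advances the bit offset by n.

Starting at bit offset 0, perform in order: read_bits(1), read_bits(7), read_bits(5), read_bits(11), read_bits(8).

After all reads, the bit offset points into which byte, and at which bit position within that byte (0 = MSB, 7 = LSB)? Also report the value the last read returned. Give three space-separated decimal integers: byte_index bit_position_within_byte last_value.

Read 1: bits[0:1] width=1 -> value=1 (bin 1); offset now 1 = byte 0 bit 1; 55 bits remain
Read 2: bits[1:8] width=7 -> value=94 (bin 1011110); offset now 8 = byte 1 bit 0; 48 bits remain
Read 3: bits[8:13] width=5 -> value=30 (bin 11110); offset now 13 = byte 1 bit 5; 43 bits remain
Read 4: bits[13:24] width=11 -> value=606 (bin 01001011110); offset now 24 = byte 3 bit 0; 32 bits remain
Read 5: bits[24:32] width=8 -> value=255 (bin 11111111); offset now 32 = byte 4 bit 0; 24 bits remain

Answer: 4 0 255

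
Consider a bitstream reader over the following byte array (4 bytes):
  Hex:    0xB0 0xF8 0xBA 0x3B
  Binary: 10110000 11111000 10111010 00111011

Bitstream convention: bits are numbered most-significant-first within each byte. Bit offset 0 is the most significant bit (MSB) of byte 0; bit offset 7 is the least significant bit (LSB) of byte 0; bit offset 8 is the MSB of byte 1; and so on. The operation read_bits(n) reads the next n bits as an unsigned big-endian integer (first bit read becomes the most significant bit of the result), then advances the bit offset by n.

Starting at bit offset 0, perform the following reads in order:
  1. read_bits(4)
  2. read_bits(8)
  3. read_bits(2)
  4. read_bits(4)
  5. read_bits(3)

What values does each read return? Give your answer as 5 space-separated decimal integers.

Read 1: bits[0:4] width=4 -> value=11 (bin 1011); offset now 4 = byte 0 bit 4; 28 bits remain
Read 2: bits[4:12] width=8 -> value=15 (bin 00001111); offset now 12 = byte 1 bit 4; 20 bits remain
Read 3: bits[12:14] width=2 -> value=2 (bin 10); offset now 14 = byte 1 bit 6; 18 bits remain
Read 4: bits[14:18] width=4 -> value=2 (bin 0010); offset now 18 = byte 2 bit 2; 14 bits remain
Read 5: bits[18:21] width=3 -> value=7 (bin 111); offset now 21 = byte 2 bit 5; 11 bits remain

Answer: 11 15 2 2 7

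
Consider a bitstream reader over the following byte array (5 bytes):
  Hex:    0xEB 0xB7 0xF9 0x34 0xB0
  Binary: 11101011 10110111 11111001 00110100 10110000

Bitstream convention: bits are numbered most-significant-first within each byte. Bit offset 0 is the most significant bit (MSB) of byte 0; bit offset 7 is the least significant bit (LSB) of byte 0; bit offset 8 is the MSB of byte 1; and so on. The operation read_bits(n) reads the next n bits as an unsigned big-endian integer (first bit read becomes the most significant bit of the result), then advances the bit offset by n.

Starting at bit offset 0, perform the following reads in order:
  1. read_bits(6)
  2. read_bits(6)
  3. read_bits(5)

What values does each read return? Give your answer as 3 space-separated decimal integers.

Read 1: bits[0:6] width=6 -> value=58 (bin 111010); offset now 6 = byte 0 bit 6; 34 bits remain
Read 2: bits[6:12] width=6 -> value=59 (bin 111011); offset now 12 = byte 1 bit 4; 28 bits remain
Read 3: bits[12:17] width=5 -> value=15 (bin 01111); offset now 17 = byte 2 bit 1; 23 bits remain

Answer: 58 59 15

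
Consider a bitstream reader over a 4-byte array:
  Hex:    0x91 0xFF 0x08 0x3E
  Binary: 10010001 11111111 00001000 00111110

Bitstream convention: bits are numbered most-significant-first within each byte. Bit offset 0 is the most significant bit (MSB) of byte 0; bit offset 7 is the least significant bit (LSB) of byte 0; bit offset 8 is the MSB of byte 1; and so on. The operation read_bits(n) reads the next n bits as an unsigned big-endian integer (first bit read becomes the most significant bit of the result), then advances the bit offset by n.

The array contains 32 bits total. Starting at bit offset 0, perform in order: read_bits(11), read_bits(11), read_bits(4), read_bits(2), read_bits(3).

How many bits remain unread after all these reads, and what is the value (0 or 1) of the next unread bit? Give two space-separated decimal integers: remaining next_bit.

Answer: 1 0

Derivation:
Read 1: bits[0:11] width=11 -> value=1167 (bin 10010001111); offset now 11 = byte 1 bit 3; 21 bits remain
Read 2: bits[11:22] width=11 -> value=1986 (bin 11111000010); offset now 22 = byte 2 bit 6; 10 bits remain
Read 3: bits[22:26] width=4 -> value=0 (bin 0000); offset now 26 = byte 3 bit 2; 6 bits remain
Read 4: bits[26:28] width=2 -> value=3 (bin 11); offset now 28 = byte 3 bit 4; 4 bits remain
Read 5: bits[28:31] width=3 -> value=7 (bin 111); offset now 31 = byte 3 bit 7; 1 bits remain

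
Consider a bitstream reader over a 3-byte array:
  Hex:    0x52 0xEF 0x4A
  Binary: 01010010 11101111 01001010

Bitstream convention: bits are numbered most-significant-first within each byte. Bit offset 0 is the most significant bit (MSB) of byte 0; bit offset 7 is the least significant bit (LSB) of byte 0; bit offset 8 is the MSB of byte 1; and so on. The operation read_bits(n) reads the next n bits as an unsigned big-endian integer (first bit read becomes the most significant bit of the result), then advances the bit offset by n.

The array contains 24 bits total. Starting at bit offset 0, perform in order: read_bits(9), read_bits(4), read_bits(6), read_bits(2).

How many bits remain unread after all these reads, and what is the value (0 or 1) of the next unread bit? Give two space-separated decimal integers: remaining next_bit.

Answer: 3 0

Derivation:
Read 1: bits[0:9] width=9 -> value=165 (bin 010100101); offset now 9 = byte 1 bit 1; 15 bits remain
Read 2: bits[9:13] width=4 -> value=13 (bin 1101); offset now 13 = byte 1 bit 5; 11 bits remain
Read 3: bits[13:19] width=6 -> value=58 (bin 111010); offset now 19 = byte 2 bit 3; 5 bits remain
Read 4: bits[19:21] width=2 -> value=1 (bin 01); offset now 21 = byte 2 bit 5; 3 bits remain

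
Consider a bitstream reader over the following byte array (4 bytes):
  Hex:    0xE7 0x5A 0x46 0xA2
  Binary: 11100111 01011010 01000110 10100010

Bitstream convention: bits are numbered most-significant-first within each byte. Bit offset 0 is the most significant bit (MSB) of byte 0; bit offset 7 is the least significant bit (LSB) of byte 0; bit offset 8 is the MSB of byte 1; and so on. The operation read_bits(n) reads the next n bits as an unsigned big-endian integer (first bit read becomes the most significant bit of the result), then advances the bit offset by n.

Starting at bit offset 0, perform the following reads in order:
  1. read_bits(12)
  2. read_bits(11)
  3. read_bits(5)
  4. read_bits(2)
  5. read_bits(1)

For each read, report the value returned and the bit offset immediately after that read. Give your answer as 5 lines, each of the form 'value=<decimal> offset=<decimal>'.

Answer: value=3701 offset=12
value=1315 offset=23
value=10 offset=28
value=0 offset=30
value=1 offset=31

Derivation:
Read 1: bits[0:12] width=12 -> value=3701 (bin 111001110101); offset now 12 = byte 1 bit 4; 20 bits remain
Read 2: bits[12:23] width=11 -> value=1315 (bin 10100100011); offset now 23 = byte 2 bit 7; 9 bits remain
Read 3: bits[23:28] width=5 -> value=10 (bin 01010); offset now 28 = byte 3 bit 4; 4 bits remain
Read 4: bits[28:30] width=2 -> value=0 (bin 00); offset now 30 = byte 3 bit 6; 2 bits remain
Read 5: bits[30:31] width=1 -> value=1 (bin 1); offset now 31 = byte 3 bit 7; 1 bits remain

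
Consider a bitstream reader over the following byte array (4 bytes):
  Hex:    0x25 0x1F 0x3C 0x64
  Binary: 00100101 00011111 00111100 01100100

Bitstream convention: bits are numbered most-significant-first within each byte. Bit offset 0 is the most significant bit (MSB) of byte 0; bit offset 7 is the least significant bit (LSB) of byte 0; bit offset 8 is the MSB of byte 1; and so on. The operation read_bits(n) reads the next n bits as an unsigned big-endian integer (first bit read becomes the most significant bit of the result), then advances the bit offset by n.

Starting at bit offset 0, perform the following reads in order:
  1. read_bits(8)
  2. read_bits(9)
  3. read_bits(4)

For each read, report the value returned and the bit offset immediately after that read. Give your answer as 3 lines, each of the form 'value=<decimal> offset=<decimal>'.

Read 1: bits[0:8] width=8 -> value=37 (bin 00100101); offset now 8 = byte 1 bit 0; 24 bits remain
Read 2: bits[8:17] width=9 -> value=62 (bin 000111110); offset now 17 = byte 2 bit 1; 15 bits remain
Read 3: bits[17:21] width=4 -> value=7 (bin 0111); offset now 21 = byte 2 bit 5; 11 bits remain

Answer: value=37 offset=8
value=62 offset=17
value=7 offset=21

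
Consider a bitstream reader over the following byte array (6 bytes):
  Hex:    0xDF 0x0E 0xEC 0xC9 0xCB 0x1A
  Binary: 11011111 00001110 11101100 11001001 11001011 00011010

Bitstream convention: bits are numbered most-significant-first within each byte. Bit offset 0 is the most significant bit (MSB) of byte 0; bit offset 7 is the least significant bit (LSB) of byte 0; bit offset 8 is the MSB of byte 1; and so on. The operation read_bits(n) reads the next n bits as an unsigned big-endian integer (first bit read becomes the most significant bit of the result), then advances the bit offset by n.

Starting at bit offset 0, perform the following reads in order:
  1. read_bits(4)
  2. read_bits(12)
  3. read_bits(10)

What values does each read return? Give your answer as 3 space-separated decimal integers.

Read 1: bits[0:4] width=4 -> value=13 (bin 1101); offset now 4 = byte 0 bit 4; 44 bits remain
Read 2: bits[4:16] width=12 -> value=3854 (bin 111100001110); offset now 16 = byte 2 bit 0; 32 bits remain
Read 3: bits[16:26] width=10 -> value=947 (bin 1110110011); offset now 26 = byte 3 bit 2; 22 bits remain

Answer: 13 3854 947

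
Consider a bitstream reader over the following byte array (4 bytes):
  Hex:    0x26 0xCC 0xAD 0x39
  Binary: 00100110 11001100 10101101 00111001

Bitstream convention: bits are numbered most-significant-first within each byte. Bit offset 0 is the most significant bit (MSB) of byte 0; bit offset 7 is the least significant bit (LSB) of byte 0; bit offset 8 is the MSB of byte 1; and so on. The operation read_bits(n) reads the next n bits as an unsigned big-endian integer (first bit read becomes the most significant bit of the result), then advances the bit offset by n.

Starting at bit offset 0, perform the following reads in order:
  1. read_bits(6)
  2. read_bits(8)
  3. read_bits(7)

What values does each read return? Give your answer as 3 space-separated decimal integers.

Answer: 9 179 21

Derivation:
Read 1: bits[0:6] width=6 -> value=9 (bin 001001); offset now 6 = byte 0 bit 6; 26 bits remain
Read 2: bits[6:14] width=8 -> value=179 (bin 10110011); offset now 14 = byte 1 bit 6; 18 bits remain
Read 3: bits[14:21] width=7 -> value=21 (bin 0010101); offset now 21 = byte 2 bit 5; 11 bits remain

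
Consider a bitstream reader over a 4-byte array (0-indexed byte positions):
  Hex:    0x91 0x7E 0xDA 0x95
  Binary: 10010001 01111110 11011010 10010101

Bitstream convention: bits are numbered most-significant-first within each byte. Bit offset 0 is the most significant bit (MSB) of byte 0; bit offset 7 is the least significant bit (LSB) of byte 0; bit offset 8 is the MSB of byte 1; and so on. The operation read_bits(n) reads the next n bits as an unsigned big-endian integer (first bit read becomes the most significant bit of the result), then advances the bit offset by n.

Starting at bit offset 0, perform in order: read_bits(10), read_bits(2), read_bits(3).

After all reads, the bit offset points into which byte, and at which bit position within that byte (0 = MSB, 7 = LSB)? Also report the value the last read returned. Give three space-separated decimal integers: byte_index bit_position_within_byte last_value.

Answer: 1 7 7

Derivation:
Read 1: bits[0:10] width=10 -> value=581 (bin 1001000101); offset now 10 = byte 1 bit 2; 22 bits remain
Read 2: bits[10:12] width=2 -> value=3 (bin 11); offset now 12 = byte 1 bit 4; 20 bits remain
Read 3: bits[12:15] width=3 -> value=7 (bin 111); offset now 15 = byte 1 bit 7; 17 bits remain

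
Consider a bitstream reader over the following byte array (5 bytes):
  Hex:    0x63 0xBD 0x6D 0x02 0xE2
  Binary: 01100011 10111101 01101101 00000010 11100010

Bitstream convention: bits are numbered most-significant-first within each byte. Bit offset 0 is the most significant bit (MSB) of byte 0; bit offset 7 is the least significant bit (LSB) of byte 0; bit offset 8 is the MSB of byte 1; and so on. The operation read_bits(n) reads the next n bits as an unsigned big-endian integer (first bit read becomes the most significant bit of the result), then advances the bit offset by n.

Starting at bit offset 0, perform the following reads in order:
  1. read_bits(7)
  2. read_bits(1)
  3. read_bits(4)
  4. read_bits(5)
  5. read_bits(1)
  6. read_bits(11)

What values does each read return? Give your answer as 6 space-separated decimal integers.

Read 1: bits[0:7] width=7 -> value=49 (bin 0110001); offset now 7 = byte 0 bit 7; 33 bits remain
Read 2: bits[7:8] width=1 -> value=1 (bin 1); offset now 8 = byte 1 bit 0; 32 bits remain
Read 3: bits[8:12] width=4 -> value=11 (bin 1011); offset now 12 = byte 1 bit 4; 28 bits remain
Read 4: bits[12:17] width=5 -> value=26 (bin 11010); offset now 17 = byte 2 bit 1; 23 bits remain
Read 5: bits[17:18] width=1 -> value=1 (bin 1); offset now 18 = byte 2 bit 2; 22 bits remain
Read 6: bits[18:29] width=11 -> value=1440 (bin 10110100000); offset now 29 = byte 3 bit 5; 11 bits remain

Answer: 49 1 11 26 1 1440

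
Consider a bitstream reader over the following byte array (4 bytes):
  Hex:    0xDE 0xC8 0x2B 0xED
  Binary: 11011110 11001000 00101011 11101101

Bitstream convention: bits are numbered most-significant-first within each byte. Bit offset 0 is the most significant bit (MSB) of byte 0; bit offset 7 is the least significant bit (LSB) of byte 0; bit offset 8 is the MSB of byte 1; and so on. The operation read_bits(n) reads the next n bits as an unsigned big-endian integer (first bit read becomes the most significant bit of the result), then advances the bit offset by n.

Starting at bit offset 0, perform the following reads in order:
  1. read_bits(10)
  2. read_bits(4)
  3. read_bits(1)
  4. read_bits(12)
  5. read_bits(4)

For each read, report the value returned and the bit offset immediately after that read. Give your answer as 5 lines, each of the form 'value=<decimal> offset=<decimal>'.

Answer: value=891 offset=10
value=2 offset=14
value=0 offset=15
value=351 offset=27
value=6 offset=31

Derivation:
Read 1: bits[0:10] width=10 -> value=891 (bin 1101111011); offset now 10 = byte 1 bit 2; 22 bits remain
Read 2: bits[10:14] width=4 -> value=2 (bin 0010); offset now 14 = byte 1 bit 6; 18 bits remain
Read 3: bits[14:15] width=1 -> value=0 (bin 0); offset now 15 = byte 1 bit 7; 17 bits remain
Read 4: bits[15:27] width=12 -> value=351 (bin 000101011111); offset now 27 = byte 3 bit 3; 5 bits remain
Read 5: bits[27:31] width=4 -> value=6 (bin 0110); offset now 31 = byte 3 bit 7; 1 bits remain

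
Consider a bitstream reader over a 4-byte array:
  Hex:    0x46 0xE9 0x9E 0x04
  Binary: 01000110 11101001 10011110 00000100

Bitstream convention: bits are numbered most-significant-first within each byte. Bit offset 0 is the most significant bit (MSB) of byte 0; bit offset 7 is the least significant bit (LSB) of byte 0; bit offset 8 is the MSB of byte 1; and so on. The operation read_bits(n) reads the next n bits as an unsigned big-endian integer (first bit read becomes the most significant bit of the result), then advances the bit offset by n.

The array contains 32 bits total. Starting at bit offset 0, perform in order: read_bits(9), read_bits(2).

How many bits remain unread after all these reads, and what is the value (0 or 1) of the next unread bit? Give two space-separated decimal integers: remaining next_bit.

Answer: 21 0

Derivation:
Read 1: bits[0:9] width=9 -> value=141 (bin 010001101); offset now 9 = byte 1 bit 1; 23 bits remain
Read 2: bits[9:11] width=2 -> value=3 (bin 11); offset now 11 = byte 1 bit 3; 21 bits remain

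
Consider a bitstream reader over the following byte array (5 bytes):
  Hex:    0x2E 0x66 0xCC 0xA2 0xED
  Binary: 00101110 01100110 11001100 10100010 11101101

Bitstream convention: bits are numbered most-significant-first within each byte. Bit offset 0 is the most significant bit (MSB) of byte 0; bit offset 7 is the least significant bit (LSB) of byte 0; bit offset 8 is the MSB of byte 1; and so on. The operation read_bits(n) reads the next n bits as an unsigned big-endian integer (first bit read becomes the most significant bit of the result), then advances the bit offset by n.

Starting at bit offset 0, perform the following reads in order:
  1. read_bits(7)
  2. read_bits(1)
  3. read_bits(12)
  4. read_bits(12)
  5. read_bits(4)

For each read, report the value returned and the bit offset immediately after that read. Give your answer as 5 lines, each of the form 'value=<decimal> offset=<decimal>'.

Read 1: bits[0:7] width=7 -> value=23 (bin 0010111); offset now 7 = byte 0 bit 7; 33 bits remain
Read 2: bits[7:8] width=1 -> value=0 (bin 0); offset now 8 = byte 1 bit 0; 32 bits remain
Read 3: bits[8:20] width=12 -> value=1644 (bin 011001101100); offset now 20 = byte 2 bit 4; 20 bits remain
Read 4: bits[20:32] width=12 -> value=3234 (bin 110010100010); offset now 32 = byte 4 bit 0; 8 bits remain
Read 5: bits[32:36] width=4 -> value=14 (bin 1110); offset now 36 = byte 4 bit 4; 4 bits remain

Answer: value=23 offset=7
value=0 offset=8
value=1644 offset=20
value=3234 offset=32
value=14 offset=36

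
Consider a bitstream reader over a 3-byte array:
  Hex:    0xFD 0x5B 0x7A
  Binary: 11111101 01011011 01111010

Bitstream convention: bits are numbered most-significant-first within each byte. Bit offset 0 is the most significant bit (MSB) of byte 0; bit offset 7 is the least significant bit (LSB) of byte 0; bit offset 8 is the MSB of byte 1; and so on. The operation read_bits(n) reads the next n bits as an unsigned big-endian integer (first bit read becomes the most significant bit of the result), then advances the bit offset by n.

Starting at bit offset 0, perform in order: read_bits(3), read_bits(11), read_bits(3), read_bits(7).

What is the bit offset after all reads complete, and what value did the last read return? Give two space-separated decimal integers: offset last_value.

Read 1: bits[0:3] width=3 -> value=7 (bin 111); offset now 3 = byte 0 bit 3; 21 bits remain
Read 2: bits[3:14] width=11 -> value=1878 (bin 11101010110); offset now 14 = byte 1 bit 6; 10 bits remain
Read 3: bits[14:17] width=3 -> value=6 (bin 110); offset now 17 = byte 2 bit 1; 7 bits remain
Read 4: bits[17:24] width=7 -> value=122 (bin 1111010); offset now 24 = byte 3 bit 0; 0 bits remain

Answer: 24 122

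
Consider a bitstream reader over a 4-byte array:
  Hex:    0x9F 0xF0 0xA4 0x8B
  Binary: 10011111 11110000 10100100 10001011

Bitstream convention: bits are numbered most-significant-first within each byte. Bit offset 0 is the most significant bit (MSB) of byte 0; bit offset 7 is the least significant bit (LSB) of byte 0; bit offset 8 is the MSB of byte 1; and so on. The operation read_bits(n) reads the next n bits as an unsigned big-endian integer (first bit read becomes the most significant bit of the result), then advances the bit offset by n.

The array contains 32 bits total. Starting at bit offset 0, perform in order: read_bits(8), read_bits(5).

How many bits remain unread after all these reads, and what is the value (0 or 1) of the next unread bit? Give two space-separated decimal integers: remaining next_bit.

Answer: 19 0

Derivation:
Read 1: bits[0:8] width=8 -> value=159 (bin 10011111); offset now 8 = byte 1 bit 0; 24 bits remain
Read 2: bits[8:13] width=5 -> value=30 (bin 11110); offset now 13 = byte 1 bit 5; 19 bits remain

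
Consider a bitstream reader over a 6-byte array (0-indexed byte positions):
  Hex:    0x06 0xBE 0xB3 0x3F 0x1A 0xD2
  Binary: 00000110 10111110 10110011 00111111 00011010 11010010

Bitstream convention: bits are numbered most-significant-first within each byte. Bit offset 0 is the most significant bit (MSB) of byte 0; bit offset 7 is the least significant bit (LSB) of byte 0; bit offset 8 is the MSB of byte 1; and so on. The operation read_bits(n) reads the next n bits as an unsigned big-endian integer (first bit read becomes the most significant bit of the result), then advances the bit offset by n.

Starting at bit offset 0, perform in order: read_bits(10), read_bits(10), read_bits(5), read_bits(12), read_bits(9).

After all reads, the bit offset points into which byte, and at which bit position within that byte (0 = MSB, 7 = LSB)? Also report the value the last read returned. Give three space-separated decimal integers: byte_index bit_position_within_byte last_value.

Read 1: bits[0:10] width=10 -> value=26 (bin 0000011010); offset now 10 = byte 1 bit 2; 38 bits remain
Read 2: bits[10:20] width=10 -> value=1003 (bin 1111101011); offset now 20 = byte 2 bit 4; 28 bits remain
Read 3: bits[20:25] width=5 -> value=6 (bin 00110); offset now 25 = byte 3 bit 1; 23 bits remain
Read 4: bits[25:37] width=12 -> value=2019 (bin 011111100011); offset now 37 = byte 4 bit 5; 11 bits remain
Read 5: bits[37:46] width=9 -> value=180 (bin 010110100); offset now 46 = byte 5 bit 6; 2 bits remain

Answer: 5 6 180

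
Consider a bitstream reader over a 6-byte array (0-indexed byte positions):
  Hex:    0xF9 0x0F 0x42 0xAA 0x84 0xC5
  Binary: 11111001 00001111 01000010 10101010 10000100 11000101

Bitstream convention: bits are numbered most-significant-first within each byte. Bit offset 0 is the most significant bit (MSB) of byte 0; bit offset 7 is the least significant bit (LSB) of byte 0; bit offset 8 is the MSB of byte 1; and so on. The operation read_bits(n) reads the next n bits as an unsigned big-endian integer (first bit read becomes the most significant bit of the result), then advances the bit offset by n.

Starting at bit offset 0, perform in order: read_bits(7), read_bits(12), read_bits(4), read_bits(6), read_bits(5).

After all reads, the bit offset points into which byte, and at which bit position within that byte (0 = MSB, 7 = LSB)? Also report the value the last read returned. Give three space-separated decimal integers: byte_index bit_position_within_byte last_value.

Answer: 4 2 10

Derivation:
Read 1: bits[0:7] width=7 -> value=124 (bin 1111100); offset now 7 = byte 0 bit 7; 41 bits remain
Read 2: bits[7:19] width=12 -> value=2170 (bin 100001111010); offset now 19 = byte 2 bit 3; 29 bits remain
Read 3: bits[19:23] width=4 -> value=1 (bin 0001); offset now 23 = byte 2 bit 7; 25 bits remain
Read 4: bits[23:29] width=6 -> value=21 (bin 010101); offset now 29 = byte 3 bit 5; 19 bits remain
Read 5: bits[29:34] width=5 -> value=10 (bin 01010); offset now 34 = byte 4 bit 2; 14 bits remain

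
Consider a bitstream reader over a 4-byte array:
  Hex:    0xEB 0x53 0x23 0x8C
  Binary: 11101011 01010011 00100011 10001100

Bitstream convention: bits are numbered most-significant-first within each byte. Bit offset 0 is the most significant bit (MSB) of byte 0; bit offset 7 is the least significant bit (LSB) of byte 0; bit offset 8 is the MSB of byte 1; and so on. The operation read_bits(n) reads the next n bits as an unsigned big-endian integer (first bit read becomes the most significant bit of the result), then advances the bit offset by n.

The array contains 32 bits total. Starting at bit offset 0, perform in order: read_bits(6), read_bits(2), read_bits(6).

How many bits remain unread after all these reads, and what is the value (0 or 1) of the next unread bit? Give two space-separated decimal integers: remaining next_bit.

Answer: 18 1

Derivation:
Read 1: bits[0:6] width=6 -> value=58 (bin 111010); offset now 6 = byte 0 bit 6; 26 bits remain
Read 2: bits[6:8] width=2 -> value=3 (bin 11); offset now 8 = byte 1 bit 0; 24 bits remain
Read 3: bits[8:14] width=6 -> value=20 (bin 010100); offset now 14 = byte 1 bit 6; 18 bits remain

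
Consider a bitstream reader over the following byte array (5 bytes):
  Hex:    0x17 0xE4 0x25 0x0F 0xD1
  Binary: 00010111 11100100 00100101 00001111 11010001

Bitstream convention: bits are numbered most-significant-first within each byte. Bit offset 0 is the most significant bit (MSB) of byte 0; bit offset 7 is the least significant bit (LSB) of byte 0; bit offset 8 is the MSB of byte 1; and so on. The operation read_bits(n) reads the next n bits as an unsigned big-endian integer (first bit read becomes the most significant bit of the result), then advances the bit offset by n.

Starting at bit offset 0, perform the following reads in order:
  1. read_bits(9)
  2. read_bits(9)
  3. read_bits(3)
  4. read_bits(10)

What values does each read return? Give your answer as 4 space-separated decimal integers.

Read 1: bits[0:9] width=9 -> value=47 (bin 000101111); offset now 9 = byte 1 bit 1; 31 bits remain
Read 2: bits[9:18] width=9 -> value=400 (bin 110010000); offset now 18 = byte 2 bit 2; 22 bits remain
Read 3: bits[18:21] width=3 -> value=4 (bin 100); offset now 21 = byte 2 bit 5; 19 bits remain
Read 4: bits[21:31] width=10 -> value=647 (bin 1010000111); offset now 31 = byte 3 bit 7; 9 bits remain

Answer: 47 400 4 647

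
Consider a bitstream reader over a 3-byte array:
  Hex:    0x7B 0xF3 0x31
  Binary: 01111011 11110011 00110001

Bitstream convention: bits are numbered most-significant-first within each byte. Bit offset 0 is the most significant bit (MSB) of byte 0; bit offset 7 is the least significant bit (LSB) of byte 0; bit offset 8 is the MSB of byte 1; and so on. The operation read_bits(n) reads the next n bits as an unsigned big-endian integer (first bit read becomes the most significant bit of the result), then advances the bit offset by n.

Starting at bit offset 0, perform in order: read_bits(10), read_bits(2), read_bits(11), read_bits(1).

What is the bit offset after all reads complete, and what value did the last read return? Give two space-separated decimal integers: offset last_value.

Read 1: bits[0:10] width=10 -> value=495 (bin 0111101111); offset now 10 = byte 1 bit 2; 14 bits remain
Read 2: bits[10:12] width=2 -> value=3 (bin 11); offset now 12 = byte 1 bit 4; 12 bits remain
Read 3: bits[12:23] width=11 -> value=408 (bin 00110011000); offset now 23 = byte 2 bit 7; 1 bits remain
Read 4: bits[23:24] width=1 -> value=1 (bin 1); offset now 24 = byte 3 bit 0; 0 bits remain

Answer: 24 1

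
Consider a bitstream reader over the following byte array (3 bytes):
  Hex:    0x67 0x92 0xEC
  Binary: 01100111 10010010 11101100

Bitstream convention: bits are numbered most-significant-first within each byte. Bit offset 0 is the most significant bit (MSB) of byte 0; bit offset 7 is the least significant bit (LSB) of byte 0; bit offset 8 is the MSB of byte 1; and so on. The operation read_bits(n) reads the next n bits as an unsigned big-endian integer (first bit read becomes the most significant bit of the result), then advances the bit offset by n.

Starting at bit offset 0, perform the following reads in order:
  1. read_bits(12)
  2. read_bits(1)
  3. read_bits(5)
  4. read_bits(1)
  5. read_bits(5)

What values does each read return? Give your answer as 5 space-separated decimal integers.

Read 1: bits[0:12] width=12 -> value=1657 (bin 011001111001); offset now 12 = byte 1 bit 4; 12 bits remain
Read 2: bits[12:13] width=1 -> value=0 (bin 0); offset now 13 = byte 1 bit 5; 11 bits remain
Read 3: bits[13:18] width=5 -> value=11 (bin 01011); offset now 18 = byte 2 bit 2; 6 bits remain
Read 4: bits[18:19] width=1 -> value=1 (bin 1); offset now 19 = byte 2 bit 3; 5 bits remain
Read 5: bits[19:24] width=5 -> value=12 (bin 01100); offset now 24 = byte 3 bit 0; 0 bits remain

Answer: 1657 0 11 1 12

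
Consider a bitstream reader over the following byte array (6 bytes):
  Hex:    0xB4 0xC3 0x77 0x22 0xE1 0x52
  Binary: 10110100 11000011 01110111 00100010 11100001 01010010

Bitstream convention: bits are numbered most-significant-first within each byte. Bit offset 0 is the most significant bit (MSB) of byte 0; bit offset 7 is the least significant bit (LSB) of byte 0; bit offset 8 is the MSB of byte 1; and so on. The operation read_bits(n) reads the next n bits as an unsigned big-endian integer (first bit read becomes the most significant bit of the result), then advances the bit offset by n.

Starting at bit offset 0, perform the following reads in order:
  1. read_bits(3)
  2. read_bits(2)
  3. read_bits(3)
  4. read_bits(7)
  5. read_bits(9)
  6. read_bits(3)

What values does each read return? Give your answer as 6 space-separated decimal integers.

Read 1: bits[0:3] width=3 -> value=5 (bin 101); offset now 3 = byte 0 bit 3; 45 bits remain
Read 2: bits[3:5] width=2 -> value=2 (bin 10); offset now 5 = byte 0 bit 5; 43 bits remain
Read 3: bits[5:8] width=3 -> value=4 (bin 100); offset now 8 = byte 1 bit 0; 40 bits remain
Read 4: bits[8:15] width=7 -> value=97 (bin 1100001); offset now 15 = byte 1 bit 7; 33 bits remain
Read 5: bits[15:24] width=9 -> value=375 (bin 101110111); offset now 24 = byte 3 bit 0; 24 bits remain
Read 6: bits[24:27] width=3 -> value=1 (bin 001); offset now 27 = byte 3 bit 3; 21 bits remain

Answer: 5 2 4 97 375 1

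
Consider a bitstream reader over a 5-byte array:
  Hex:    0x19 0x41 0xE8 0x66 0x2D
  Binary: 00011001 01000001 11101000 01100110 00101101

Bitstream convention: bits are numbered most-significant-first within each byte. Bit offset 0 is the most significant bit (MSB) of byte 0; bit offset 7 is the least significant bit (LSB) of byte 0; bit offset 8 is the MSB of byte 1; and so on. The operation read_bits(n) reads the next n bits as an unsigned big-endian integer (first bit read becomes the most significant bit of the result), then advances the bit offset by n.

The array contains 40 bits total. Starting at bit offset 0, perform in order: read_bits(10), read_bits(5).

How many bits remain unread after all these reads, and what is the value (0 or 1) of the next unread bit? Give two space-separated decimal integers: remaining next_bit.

Read 1: bits[0:10] width=10 -> value=101 (bin 0001100101); offset now 10 = byte 1 bit 2; 30 bits remain
Read 2: bits[10:15] width=5 -> value=0 (bin 00000); offset now 15 = byte 1 bit 7; 25 bits remain

Answer: 25 1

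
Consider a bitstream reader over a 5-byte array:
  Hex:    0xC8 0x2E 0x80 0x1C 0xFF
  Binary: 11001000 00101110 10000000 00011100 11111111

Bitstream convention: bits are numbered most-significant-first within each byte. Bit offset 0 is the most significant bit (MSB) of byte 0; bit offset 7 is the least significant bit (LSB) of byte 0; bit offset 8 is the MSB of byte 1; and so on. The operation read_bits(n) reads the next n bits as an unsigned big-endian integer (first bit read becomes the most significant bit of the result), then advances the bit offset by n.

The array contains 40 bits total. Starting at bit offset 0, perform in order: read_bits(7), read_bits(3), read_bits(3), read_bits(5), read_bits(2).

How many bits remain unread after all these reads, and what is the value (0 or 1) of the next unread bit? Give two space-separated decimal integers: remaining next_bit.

Answer: 20 0

Derivation:
Read 1: bits[0:7] width=7 -> value=100 (bin 1100100); offset now 7 = byte 0 bit 7; 33 bits remain
Read 2: bits[7:10] width=3 -> value=0 (bin 000); offset now 10 = byte 1 bit 2; 30 bits remain
Read 3: bits[10:13] width=3 -> value=5 (bin 101); offset now 13 = byte 1 bit 5; 27 bits remain
Read 4: bits[13:18] width=5 -> value=26 (bin 11010); offset now 18 = byte 2 bit 2; 22 bits remain
Read 5: bits[18:20] width=2 -> value=0 (bin 00); offset now 20 = byte 2 bit 4; 20 bits remain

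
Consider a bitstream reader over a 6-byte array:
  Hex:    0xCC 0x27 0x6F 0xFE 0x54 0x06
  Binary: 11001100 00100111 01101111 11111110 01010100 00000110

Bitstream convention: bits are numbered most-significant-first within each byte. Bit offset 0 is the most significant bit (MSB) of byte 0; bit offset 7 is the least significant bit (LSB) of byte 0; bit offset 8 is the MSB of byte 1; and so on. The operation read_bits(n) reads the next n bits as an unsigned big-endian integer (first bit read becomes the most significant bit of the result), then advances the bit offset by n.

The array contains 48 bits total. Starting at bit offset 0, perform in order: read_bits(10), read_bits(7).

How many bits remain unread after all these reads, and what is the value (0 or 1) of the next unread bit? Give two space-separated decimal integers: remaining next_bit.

Answer: 31 1

Derivation:
Read 1: bits[0:10] width=10 -> value=816 (bin 1100110000); offset now 10 = byte 1 bit 2; 38 bits remain
Read 2: bits[10:17] width=7 -> value=78 (bin 1001110); offset now 17 = byte 2 bit 1; 31 bits remain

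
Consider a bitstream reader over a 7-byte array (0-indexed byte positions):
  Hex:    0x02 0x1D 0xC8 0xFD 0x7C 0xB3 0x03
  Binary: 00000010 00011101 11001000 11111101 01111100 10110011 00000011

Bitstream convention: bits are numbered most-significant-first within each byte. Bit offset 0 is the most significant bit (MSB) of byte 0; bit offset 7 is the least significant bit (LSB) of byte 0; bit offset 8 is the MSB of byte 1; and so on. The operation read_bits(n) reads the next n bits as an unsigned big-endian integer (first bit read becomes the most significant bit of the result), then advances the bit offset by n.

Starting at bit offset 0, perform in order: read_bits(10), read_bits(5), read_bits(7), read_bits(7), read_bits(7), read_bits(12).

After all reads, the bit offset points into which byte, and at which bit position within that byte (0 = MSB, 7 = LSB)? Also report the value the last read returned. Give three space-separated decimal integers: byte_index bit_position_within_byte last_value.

Read 1: bits[0:10] width=10 -> value=8 (bin 0000001000); offset now 10 = byte 1 bit 2; 46 bits remain
Read 2: bits[10:15] width=5 -> value=14 (bin 01110); offset now 15 = byte 1 bit 7; 41 bits remain
Read 3: bits[15:22] width=7 -> value=114 (bin 1110010); offset now 22 = byte 2 bit 6; 34 bits remain
Read 4: bits[22:29] width=7 -> value=31 (bin 0011111); offset now 29 = byte 3 bit 5; 27 bits remain
Read 5: bits[29:36] width=7 -> value=87 (bin 1010111); offset now 36 = byte 4 bit 4; 20 bits remain
Read 6: bits[36:48] width=12 -> value=3251 (bin 110010110011); offset now 48 = byte 6 bit 0; 8 bits remain

Answer: 6 0 3251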